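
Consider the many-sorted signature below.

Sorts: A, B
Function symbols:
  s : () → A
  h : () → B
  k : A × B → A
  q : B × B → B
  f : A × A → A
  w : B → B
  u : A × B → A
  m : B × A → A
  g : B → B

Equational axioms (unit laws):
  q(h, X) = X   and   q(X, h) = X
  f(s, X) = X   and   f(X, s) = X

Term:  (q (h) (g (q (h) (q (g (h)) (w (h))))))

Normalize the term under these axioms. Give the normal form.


normal form = (g (q (g (h)) (w (h))))

1. (q (h) (g (q (h) (q (g (h)) (w (h))))))  →  (g (q (h) (q (g (h)) (w (h)))))
2. (g (q (h) (q (g (h)) (w (h)))))  →  (g (q (g (h)) (w (h))))


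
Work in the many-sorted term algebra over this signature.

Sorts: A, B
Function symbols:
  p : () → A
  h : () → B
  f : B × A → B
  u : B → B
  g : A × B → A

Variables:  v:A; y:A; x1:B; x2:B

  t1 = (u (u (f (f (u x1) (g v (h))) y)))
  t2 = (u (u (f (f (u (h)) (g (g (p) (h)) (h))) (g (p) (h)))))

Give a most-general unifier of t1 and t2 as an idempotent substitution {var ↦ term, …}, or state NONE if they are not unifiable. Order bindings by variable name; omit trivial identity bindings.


{v ↦ (g (p) (h)), x1 ↦ (h), y ↦ (g (p) (h))}


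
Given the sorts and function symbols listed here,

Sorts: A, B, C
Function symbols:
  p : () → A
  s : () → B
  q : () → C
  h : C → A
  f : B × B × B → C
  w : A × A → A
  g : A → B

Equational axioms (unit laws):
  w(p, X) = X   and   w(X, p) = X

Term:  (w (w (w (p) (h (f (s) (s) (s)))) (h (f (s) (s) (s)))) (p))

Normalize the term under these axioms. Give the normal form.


1. (w (w (w (p) (h (f (s) (s) (s)))) (h (f (s) (s) (s)))) (p))  →  (w (w (p) (h (f (s) (s) (s)))) (h (f (s) (s) (s))))
2. (w (w (p) (h (f (s) (s) (s)))) (h (f (s) (s) (s))))  →  (w (h (f (s) (s) (s))) (h (f (s) (s) (s))))

normal form = (w (h (f (s) (s) (s))) (h (f (s) (s) (s))))


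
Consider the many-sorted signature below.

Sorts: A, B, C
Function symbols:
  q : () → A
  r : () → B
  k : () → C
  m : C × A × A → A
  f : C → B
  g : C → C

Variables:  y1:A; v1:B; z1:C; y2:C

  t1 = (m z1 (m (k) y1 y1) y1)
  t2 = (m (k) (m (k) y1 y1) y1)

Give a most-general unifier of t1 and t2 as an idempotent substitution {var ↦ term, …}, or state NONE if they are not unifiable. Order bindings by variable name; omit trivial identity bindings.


{z1 ↦ (k)}


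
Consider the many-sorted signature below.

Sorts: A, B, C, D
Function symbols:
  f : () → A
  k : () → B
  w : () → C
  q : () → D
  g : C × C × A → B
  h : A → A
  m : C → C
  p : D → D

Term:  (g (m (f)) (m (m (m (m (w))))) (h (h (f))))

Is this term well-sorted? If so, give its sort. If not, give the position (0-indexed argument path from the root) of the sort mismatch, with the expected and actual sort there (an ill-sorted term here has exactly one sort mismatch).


ill-sorted at position [0, 0]: expected C, got A

    (f) : A
  (m (f)) : ✗ arg 0 at [0, 0] has sort A, expected C
          (w) : C
        (m (w)) : C
      (m (m (w))) : C
    (m (m (m (w)))) : C
  (m (m (m (m (w))))) : C
      (f) : A
    (h (f)) : A
  (h (h (f))) : A


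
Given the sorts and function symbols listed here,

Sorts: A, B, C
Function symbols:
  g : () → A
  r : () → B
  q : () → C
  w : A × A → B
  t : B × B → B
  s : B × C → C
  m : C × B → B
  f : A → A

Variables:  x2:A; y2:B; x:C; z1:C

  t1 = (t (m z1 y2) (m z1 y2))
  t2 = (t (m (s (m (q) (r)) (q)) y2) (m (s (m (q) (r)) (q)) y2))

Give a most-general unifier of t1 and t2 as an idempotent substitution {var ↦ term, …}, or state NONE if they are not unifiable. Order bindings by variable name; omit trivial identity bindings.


{z1 ↦ (s (m (q) (r)) (q))}


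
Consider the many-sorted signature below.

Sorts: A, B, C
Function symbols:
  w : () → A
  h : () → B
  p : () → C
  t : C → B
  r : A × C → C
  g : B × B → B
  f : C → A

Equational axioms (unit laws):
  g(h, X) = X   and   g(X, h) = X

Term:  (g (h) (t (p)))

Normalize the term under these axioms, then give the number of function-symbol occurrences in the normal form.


1. (g (h) (t (p)))  →  (t (p))
normal form: (t (p))

size = 2


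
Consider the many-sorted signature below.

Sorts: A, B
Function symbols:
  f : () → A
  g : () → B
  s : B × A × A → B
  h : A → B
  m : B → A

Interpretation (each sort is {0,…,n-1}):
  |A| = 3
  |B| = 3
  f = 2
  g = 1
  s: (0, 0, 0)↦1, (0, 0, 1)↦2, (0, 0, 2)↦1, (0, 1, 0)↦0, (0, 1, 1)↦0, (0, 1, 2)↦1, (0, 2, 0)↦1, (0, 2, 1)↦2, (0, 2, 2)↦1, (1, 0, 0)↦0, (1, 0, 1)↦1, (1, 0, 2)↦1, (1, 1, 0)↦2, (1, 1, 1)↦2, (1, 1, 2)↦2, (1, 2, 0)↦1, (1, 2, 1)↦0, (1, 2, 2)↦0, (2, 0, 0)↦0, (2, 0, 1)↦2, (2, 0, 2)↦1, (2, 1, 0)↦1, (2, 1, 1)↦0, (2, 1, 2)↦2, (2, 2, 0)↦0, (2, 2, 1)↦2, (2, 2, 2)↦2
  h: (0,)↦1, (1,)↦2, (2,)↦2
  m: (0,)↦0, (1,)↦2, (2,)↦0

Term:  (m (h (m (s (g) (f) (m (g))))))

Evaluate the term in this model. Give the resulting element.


  g = 1
  f = 2
  g = 1
  (m (g)) = m(1,) = 2
  (s (g) (f) (m (g))) = s(1, 2, 2) = 0
  (m (s (g) (f) (m (g)))) = m(0,) = 0
  (h (m (s (g) (f) (m (g))))) = h(0,) = 1
  (m (h (m (s (g) (f) (m (g)))))) = m(1,) = 2

value = 2


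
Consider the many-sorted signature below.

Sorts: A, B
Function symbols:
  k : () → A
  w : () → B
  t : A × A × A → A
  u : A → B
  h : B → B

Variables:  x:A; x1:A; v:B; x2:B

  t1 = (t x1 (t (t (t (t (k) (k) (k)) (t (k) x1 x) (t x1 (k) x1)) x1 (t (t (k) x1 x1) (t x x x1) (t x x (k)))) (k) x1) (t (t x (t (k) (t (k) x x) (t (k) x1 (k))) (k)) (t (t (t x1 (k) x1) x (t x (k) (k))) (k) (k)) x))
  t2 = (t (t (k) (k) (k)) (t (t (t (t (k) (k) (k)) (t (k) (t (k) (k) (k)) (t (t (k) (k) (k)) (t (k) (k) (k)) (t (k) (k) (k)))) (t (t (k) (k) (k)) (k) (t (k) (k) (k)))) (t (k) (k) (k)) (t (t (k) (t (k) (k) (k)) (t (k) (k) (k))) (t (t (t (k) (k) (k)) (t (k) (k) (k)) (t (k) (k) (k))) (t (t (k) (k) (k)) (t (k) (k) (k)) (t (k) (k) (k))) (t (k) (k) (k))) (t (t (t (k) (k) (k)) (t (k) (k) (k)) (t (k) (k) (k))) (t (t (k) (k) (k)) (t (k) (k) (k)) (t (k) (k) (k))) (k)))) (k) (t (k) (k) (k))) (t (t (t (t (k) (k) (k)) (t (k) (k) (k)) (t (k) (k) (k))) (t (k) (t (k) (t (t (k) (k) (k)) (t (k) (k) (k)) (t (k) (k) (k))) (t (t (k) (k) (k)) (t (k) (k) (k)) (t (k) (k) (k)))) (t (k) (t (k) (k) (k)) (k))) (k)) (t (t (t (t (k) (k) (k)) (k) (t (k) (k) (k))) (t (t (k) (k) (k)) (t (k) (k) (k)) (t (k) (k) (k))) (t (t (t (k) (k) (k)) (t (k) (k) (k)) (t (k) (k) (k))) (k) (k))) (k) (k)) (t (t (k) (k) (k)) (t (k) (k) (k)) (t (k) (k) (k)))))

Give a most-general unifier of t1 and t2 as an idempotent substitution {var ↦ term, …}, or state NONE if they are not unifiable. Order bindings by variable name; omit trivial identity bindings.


{x ↦ (t (t (k) (k) (k)) (t (k) (k) (k)) (t (k) (k) (k))), x1 ↦ (t (k) (k) (k))}


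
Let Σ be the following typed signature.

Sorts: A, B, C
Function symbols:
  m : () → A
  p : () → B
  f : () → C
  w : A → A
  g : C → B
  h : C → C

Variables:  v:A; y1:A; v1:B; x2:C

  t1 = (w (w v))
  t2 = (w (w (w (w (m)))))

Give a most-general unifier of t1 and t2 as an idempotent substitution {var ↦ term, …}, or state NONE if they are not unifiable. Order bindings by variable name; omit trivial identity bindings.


{v ↦ (w (w (m)))}


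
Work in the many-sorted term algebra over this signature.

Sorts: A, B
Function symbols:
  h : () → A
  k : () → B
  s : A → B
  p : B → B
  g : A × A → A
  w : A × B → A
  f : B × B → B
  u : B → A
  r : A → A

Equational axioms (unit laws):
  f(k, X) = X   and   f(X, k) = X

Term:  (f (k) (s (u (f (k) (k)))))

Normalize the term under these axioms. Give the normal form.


normal form = (s (u (k)))

1. (f (k) (s (u (f (k) (k)))))  →  (s (u (f (k) (k))))
2. (s (u (f (k) (k))))  →  (s (u (k)))


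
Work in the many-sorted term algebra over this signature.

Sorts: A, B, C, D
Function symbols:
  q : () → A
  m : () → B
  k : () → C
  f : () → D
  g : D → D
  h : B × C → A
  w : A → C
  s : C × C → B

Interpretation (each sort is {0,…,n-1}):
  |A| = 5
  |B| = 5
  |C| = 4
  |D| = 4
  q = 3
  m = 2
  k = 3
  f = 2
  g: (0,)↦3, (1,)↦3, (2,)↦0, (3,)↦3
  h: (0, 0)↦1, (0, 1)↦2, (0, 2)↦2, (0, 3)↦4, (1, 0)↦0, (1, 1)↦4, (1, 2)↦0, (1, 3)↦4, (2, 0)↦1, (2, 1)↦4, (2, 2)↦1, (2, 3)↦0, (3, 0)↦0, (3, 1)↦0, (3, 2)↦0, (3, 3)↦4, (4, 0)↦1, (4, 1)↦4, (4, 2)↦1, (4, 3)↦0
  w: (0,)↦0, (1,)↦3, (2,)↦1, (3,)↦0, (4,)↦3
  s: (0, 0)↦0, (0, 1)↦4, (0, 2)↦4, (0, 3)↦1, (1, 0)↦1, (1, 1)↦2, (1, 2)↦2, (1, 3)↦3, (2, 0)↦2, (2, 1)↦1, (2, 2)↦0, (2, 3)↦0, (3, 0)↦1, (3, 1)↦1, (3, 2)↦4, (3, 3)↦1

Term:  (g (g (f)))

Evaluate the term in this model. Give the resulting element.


  f = 2
  (g (f)) = g(2,) = 0
  (g (g (f))) = g(0,) = 3

value = 3


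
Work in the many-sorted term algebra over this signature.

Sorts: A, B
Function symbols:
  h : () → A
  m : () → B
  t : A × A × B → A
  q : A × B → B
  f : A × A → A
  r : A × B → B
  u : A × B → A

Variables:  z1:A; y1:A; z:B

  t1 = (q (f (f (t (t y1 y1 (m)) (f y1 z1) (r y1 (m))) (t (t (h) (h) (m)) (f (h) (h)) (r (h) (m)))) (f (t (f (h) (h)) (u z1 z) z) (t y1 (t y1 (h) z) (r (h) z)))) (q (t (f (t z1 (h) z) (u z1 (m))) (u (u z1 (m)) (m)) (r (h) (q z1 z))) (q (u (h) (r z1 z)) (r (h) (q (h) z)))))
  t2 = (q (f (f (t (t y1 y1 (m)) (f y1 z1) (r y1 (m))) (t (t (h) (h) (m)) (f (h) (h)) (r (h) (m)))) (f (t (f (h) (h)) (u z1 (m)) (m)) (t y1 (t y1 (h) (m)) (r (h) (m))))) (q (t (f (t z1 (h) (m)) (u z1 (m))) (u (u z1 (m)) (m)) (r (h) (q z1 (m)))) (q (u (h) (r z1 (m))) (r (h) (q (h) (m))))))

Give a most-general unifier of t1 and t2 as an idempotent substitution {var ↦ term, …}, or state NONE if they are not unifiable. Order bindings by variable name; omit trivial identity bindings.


{z ↦ (m)}


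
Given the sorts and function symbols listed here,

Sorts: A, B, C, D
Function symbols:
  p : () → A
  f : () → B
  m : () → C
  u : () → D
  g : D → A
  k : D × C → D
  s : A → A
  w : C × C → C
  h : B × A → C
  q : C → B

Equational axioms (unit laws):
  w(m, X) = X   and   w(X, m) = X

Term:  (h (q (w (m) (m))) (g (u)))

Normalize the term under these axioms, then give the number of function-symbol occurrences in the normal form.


1. (h (q (w (m) (m))) (g (u)))  →  (h (q (m)) (g (u)))
normal form: (h (q (m)) (g (u)))

size = 5


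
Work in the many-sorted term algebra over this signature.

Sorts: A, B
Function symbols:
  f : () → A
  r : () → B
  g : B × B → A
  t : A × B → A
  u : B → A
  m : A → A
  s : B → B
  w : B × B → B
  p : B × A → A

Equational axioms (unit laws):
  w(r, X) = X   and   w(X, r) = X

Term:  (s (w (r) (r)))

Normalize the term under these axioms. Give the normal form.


normal form = (s (r))

1. (s (w (r) (r)))  →  (s (r))


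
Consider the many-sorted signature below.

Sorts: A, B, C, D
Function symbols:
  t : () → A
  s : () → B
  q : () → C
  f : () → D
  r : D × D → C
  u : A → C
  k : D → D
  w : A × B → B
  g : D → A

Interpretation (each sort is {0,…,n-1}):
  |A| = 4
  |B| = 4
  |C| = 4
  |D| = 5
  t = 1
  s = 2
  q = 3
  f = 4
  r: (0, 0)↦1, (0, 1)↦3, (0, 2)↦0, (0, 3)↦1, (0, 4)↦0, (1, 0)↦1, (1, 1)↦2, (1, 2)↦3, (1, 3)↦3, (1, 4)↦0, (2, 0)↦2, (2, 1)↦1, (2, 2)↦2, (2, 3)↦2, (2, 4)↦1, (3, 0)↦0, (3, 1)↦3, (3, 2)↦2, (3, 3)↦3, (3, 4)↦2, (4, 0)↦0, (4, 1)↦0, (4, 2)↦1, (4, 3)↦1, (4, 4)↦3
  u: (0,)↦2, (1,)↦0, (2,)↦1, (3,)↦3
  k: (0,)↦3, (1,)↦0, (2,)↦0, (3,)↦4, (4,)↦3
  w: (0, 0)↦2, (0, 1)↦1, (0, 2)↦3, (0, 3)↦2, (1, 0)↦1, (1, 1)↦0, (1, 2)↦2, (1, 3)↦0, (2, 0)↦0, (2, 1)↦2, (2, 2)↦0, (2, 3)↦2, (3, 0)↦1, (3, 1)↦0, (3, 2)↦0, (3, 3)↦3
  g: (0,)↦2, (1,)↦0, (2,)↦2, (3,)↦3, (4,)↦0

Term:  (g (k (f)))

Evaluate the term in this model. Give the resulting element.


value = 3

  f = 4
  (k (f)) = k(4,) = 3
  (g (k (f))) = g(3,) = 3


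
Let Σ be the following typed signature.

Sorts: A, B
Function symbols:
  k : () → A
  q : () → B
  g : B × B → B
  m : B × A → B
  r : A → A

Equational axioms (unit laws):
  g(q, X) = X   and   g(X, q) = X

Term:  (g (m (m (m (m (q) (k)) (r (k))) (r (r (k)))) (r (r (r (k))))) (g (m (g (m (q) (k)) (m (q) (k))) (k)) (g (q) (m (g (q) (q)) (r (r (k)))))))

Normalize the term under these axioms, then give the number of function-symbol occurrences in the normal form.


size = 31

1. (g (m (m (m (m (q) (k)) (r (k))) (r (r (k)))) (r (r (r (k))))) (g (m (g (m (q) (k)) (m (q) (k))) (k)) (g (q) (m (g (q) (q)) (r (r (k)))))))  →  (g (m (m (m (m (q) (k)) (r (k))) (r (r (k)))) (r (r (r (k))))) (g (m (g (m (q) (k)) (m (q) (k))) (k)) (m (g (q) (q)) (r (r (k))))))
2. (g (m (m (m (m (q) (k)) (r (k))) (r (r (k)))) (r (r (r (k))))) (g (m (g (m (q) (k)) (m (q) (k))) (k)) (m (g (q) (q)) (r (r (k))))))  →  (g (m (m (m (m (q) (k)) (r (k))) (r (r (k)))) (r (r (r (k))))) (g (m (g (m (q) (k)) (m (q) (k))) (k)) (m (q) (r (r (k))))))
normal form: (g (m (m (m (m (q) (k)) (r (k))) (r (r (k)))) (r (r (r (k))))) (g (m (g (m (q) (k)) (m (q) (k))) (k)) (m (q) (r (r (k))))))


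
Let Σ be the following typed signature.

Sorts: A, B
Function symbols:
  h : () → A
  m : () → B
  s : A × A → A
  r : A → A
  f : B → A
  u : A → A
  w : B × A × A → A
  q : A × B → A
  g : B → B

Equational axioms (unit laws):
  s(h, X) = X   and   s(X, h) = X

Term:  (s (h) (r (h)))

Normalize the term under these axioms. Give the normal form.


normal form = (r (h))

1. (s (h) (r (h)))  →  (r (h))


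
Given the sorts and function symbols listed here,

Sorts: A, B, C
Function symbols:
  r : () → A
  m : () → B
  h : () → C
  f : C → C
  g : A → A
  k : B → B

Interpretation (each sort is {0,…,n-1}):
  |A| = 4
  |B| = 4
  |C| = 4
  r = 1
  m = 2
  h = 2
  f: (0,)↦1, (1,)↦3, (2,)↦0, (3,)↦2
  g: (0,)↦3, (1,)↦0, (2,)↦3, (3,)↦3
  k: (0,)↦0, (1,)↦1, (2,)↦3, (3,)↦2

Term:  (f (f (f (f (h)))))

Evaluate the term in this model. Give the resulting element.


  h = 2
  (f (h)) = f(2,) = 0
  (f (f (h))) = f(0,) = 1
  (f (f (f (h)))) = f(1,) = 3
  (f (f (f (f (h))))) = f(3,) = 2

value = 2


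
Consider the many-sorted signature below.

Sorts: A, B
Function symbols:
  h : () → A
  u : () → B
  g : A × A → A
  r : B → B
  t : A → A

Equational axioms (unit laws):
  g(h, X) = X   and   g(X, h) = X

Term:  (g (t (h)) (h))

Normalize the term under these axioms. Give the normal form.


1. (g (t (h)) (h))  →  (t (h))

normal form = (t (h))


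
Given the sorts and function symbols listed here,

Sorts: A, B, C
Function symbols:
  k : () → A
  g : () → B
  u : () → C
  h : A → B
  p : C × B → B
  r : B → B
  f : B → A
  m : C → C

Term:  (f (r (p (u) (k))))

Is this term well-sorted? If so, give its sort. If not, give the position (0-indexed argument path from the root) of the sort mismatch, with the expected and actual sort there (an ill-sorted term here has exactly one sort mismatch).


      (u) : C
      (k) : A
    (p (u) (k)) : ✗ arg 1 at [0, 0, 1] has sort A, expected B

ill-sorted at position [0, 0, 1]: expected B, got A


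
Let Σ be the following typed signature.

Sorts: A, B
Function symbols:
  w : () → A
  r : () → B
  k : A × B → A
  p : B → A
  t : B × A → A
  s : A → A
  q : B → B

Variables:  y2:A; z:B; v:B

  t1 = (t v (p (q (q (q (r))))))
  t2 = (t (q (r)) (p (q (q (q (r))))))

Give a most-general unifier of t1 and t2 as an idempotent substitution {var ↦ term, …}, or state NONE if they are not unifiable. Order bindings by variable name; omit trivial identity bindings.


{v ↦ (q (r))}


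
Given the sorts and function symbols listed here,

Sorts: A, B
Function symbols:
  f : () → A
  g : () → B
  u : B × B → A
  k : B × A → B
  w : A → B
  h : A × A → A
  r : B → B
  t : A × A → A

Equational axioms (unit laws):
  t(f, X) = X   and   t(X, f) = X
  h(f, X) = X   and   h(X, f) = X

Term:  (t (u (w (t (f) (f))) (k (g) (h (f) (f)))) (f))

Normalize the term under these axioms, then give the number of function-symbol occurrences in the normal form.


size = 6

1. (t (u (w (t (f) (f))) (k (g) (h (f) (f)))) (f))  →  (u (w (t (f) (f))) (k (g) (h (f) (f))))
2. (u (w (t (f) (f))) (k (g) (h (f) (f))))  →  (u (w (f)) (k (g) (h (f) (f))))
3. (u (w (f)) (k (g) (h (f) (f))))  →  (u (w (f)) (k (g) (f)))
normal form: (u (w (f)) (k (g) (f)))


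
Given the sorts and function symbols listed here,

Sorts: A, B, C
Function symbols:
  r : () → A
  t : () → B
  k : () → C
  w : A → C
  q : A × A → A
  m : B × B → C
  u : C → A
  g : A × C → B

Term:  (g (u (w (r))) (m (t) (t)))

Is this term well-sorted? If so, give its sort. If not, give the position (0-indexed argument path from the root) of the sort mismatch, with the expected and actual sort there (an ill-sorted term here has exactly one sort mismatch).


well-sorted; sort = B

      (r) : A
    (w (r)) : C
  (u (w (r))) : A
    (t) : B
    (t) : B
  (m (t) (t)) : C
(g (u (w (r))) (m (t) (t))) : B


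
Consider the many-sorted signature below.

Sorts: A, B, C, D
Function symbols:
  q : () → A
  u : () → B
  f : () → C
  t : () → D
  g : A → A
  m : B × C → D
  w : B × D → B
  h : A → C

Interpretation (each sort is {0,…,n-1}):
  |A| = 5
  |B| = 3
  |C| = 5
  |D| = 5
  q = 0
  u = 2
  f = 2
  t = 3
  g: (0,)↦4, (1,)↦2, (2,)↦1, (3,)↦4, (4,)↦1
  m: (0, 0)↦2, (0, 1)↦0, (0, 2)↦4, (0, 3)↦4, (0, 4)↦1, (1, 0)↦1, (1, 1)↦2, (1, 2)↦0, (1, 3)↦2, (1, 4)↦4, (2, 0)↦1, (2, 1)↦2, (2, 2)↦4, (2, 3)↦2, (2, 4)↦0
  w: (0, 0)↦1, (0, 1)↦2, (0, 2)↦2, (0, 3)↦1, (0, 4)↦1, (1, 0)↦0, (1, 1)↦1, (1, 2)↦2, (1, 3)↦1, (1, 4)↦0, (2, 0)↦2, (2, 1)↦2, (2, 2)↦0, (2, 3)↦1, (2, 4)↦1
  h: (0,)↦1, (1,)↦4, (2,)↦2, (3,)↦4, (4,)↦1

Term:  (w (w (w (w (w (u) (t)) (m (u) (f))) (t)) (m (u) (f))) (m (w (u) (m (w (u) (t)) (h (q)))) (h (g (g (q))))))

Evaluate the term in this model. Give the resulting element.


  u = 2
  t = 3
  (w (u) (t)) = w(2, 3) = 1
  u = 2
  f = 2
  (m (u) (f)) = m(2, 2) = 4
  (w (w (u) (t)) (m (u) (f))) = w(1, 4) = 0
  t = 3
  (w (w (w (u) (t)) (m (u) (f))) (t)) = w(0, 3) = 1
  u = 2
  f = 2
  (m (u) (f)) = m(2, 2) = 4
  (w (w (w (w (u) (t)) (m (u) (f))) (t)) (m (u) (f))) = w(1, 4) = 0
  u = 2
  u = 2
  t = 3
  (w (u) (t)) = w(2, 3) = 1
  q = 0
  (h (q)) = h(0,) = 1
  (m (w (u) (t)) (h (q))) = m(1, 1) = 2
  (w (u) (m (w (u) (t)) (h (q)))) = w(2, 2) = 0
  q = 0
  (g (q)) = g(0,) = 4
  (g (g (q))) = g(4,) = 1
  (h (g (g (q)))) = h(1,) = 4
  (m (w (u) (m (w (u) (t)) (h (q)))) (h (g (g (q))))) = m(0, 4) = 1
  (w (w (w (w (w (u) (t)) (m (u) (f))) (t)) (m (u) (f))) (m (w (u) (m (w (u) (t)) (h (q)))) (h (g (g (q)))))) = w(0, 1) = 2

value = 2


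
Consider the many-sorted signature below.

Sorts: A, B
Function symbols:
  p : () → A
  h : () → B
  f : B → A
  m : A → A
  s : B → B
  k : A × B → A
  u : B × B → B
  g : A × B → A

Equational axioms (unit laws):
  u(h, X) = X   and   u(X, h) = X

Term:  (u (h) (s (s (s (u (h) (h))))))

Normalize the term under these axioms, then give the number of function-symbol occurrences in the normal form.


1. (u (h) (s (s (s (u (h) (h))))))  →  (s (s (s (u (h) (h)))))
2. (s (s (s (u (h) (h)))))  →  (s (s (s (h))))
normal form: (s (s (s (h))))

size = 4


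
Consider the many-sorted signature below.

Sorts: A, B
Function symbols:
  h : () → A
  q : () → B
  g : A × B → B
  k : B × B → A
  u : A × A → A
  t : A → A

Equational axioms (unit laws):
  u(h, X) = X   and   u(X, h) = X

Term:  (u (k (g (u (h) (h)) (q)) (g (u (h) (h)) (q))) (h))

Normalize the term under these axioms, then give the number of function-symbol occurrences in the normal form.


size = 7

1. (u (k (g (u (h) (h)) (q)) (g (u (h) (h)) (q))) (h))  →  (k (g (u (h) (h)) (q)) (g (u (h) (h)) (q)))
2. (k (g (u (h) (h)) (q)) (g (u (h) (h)) (q)))  →  (k (g (h) (q)) (g (u (h) (h)) (q)))
3. (k (g (h) (q)) (g (u (h) (h)) (q)))  →  (k (g (h) (q)) (g (h) (q)))
normal form: (k (g (h) (q)) (g (h) (q)))


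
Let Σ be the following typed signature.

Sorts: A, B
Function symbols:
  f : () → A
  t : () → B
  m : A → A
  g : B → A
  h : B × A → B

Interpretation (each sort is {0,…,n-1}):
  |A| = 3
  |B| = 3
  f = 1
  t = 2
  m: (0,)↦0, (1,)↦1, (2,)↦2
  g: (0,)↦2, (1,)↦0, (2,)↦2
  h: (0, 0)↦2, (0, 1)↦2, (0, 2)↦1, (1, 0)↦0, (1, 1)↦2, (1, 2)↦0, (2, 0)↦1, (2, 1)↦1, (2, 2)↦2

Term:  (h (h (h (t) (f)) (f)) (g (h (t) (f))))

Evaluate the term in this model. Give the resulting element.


value = 1

  t = 2
  f = 1
  (h (t) (f)) = h(2, 1) = 1
  f = 1
  (h (h (t) (f)) (f)) = h(1, 1) = 2
  t = 2
  f = 1
  (h (t) (f)) = h(2, 1) = 1
  (g (h (t) (f))) = g(1,) = 0
  (h (h (h (t) (f)) (f)) (g (h (t) (f)))) = h(2, 0) = 1


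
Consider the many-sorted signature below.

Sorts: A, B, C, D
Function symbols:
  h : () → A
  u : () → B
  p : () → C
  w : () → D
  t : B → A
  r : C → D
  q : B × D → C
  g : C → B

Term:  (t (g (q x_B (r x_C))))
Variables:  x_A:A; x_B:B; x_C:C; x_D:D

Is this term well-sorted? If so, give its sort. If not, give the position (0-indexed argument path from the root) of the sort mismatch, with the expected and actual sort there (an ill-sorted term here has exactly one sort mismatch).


      x_B : B
        x_C : C
      (r x_C) : D
    (q x_B (r x_C)) : C
  (g (q x_B (r x_C))) : B
(t (g (q x_B (r x_C)))) : A

well-sorted; sort = A


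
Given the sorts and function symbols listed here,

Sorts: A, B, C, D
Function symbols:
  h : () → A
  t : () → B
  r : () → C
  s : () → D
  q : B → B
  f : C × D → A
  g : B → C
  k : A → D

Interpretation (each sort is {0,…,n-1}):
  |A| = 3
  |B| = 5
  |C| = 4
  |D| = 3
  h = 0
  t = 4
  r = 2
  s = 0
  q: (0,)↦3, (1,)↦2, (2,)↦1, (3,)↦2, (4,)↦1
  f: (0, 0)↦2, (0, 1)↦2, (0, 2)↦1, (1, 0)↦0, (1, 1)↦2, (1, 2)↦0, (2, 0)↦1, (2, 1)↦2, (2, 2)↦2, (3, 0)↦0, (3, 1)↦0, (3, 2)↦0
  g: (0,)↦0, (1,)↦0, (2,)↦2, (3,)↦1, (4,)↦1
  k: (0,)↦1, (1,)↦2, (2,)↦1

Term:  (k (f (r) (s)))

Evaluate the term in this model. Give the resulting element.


  r = 2
  s = 0
  (f (r) (s)) = f(2, 0) = 1
  (k (f (r) (s))) = k(1,) = 2

value = 2


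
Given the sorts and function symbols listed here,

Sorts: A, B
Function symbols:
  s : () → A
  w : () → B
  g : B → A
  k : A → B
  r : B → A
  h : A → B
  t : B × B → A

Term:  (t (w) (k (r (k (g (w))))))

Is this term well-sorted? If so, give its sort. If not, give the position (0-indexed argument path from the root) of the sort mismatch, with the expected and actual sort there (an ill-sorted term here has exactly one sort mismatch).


  (w) : B
          (w) : B
        (g (w)) : A
      (k (g (w))) : B
    (r (k (g (w)))) : A
  (k (r (k (g (w))))) : B
(t (w) (k (r (k (g (w)))))) : A

well-sorted; sort = A


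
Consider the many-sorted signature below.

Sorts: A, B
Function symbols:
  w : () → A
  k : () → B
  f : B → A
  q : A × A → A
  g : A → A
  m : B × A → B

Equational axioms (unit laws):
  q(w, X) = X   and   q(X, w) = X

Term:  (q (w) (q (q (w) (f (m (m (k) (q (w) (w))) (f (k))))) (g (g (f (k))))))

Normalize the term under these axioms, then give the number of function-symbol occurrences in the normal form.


1. (q (w) (q (q (w) (f (m (m (k) (q (w) (w))) (f (k))))) (g (g (f (k))))))  →  (q (q (w) (f (m (m (k) (q (w) (w))) (f (k))))) (g (g (f (k)))))
2. (q (q (w) (f (m (m (k) (q (w) (w))) (f (k))))) (g (g (f (k)))))  →  (q (f (m (m (k) (q (w) (w))) (f (k)))) (g (g (f (k)))))
3. (q (f (m (m (k) (q (w) (w))) (f (k)))) (g (g (f (k)))))  →  (q (f (m (m (k) (w)) (f (k)))) (g (g (f (k)))))
normal form: (q (f (m (m (k) (w)) (f (k)))) (g (g (f (k)))))

size = 12


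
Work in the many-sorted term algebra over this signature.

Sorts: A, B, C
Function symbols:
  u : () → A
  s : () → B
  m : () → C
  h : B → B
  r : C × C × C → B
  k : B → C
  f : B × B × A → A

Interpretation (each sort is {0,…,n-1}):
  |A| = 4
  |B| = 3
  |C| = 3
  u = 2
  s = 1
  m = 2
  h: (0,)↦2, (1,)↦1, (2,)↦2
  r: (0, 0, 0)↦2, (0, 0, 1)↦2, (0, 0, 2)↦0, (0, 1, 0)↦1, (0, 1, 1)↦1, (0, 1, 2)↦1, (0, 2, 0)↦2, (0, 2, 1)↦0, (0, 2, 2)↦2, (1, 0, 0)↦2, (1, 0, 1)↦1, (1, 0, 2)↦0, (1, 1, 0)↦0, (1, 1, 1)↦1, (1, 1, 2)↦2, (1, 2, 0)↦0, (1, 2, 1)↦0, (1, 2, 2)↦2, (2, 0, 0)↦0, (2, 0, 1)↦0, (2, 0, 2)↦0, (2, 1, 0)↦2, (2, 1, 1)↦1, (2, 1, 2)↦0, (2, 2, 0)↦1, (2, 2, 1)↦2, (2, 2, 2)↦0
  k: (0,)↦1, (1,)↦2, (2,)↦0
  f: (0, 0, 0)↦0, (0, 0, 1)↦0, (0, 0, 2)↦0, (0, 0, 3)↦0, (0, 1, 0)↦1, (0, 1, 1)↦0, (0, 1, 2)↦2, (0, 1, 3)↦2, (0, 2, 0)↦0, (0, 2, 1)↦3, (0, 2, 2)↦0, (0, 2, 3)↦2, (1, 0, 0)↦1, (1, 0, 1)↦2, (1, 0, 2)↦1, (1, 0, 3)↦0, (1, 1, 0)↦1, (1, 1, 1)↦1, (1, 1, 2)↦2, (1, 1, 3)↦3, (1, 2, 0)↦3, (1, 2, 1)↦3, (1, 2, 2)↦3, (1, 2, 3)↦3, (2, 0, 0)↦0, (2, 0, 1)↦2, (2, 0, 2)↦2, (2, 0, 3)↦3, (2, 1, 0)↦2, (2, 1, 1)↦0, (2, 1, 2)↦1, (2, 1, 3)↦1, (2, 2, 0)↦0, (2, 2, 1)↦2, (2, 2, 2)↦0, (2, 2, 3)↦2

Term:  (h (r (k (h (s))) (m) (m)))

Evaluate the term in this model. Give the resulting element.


value = 2

  s = 1
  (h (s)) = h(1,) = 1
  (k (h (s))) = k(1,) = 2
  m = 2
  m = 2
  (r (k (h (s))) (m) (m)) = r(2, 2, 2) = 0
  (h (r (k (h (s))) (m) (m))) = h(0,) = 2


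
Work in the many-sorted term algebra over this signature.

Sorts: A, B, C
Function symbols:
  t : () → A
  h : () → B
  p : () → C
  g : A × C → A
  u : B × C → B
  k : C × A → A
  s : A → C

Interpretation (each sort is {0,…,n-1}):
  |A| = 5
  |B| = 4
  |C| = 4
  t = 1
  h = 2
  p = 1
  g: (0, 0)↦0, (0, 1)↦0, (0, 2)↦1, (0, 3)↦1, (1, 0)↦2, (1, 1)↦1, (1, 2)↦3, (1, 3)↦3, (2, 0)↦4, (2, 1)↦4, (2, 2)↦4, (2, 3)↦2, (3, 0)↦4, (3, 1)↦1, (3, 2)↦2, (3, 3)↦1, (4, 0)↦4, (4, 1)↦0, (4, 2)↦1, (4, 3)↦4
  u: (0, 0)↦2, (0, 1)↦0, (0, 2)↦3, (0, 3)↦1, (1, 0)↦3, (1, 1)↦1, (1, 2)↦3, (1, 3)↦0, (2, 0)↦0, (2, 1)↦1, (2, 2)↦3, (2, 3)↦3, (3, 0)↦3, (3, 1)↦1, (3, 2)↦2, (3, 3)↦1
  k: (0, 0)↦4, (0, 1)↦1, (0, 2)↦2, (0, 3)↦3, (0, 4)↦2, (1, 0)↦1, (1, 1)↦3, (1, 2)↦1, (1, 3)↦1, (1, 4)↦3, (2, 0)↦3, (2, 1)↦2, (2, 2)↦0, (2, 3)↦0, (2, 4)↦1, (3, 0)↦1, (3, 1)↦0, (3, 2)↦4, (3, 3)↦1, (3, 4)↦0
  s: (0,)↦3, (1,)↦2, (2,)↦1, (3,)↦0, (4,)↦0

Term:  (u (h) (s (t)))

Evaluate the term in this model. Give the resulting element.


value = 3

  h = 2
  t = 1
  (s (t)) = s(1,) = 2
  (u (h) (s (t))) = u(2, 2) = 3


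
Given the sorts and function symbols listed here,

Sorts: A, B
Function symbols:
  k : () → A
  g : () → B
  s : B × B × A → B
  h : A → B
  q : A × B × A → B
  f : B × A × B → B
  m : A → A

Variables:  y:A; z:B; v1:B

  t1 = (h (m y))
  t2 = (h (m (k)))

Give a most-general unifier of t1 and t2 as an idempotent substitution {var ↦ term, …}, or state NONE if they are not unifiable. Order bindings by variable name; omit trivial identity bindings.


{y ↦ (k)}


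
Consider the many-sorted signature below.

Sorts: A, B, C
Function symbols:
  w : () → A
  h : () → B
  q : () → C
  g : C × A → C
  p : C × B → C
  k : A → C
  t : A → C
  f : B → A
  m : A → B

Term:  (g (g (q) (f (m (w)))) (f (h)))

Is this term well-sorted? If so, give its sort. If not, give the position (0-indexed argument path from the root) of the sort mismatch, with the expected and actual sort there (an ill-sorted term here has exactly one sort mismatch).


    (q) : C
        (w) : A
      (m (w)) : B
    (f (m (w))) : A
  (g (q) (f (m (w)))) : C
    (h) : B
  (f (h)) : A
(g (g (q) (f (m (w)))) (f (h))) : C

well-sorted; sort = C


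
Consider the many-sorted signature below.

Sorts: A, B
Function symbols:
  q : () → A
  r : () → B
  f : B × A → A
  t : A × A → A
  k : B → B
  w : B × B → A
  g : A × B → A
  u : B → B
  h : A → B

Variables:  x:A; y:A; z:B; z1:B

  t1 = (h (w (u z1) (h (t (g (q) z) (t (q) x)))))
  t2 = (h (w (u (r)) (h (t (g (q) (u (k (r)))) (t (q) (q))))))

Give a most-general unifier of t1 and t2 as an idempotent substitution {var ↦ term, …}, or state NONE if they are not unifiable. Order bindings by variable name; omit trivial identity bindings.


{x ↦ (q), z ↦ (u (k (r))), z1 ↦ (r)}


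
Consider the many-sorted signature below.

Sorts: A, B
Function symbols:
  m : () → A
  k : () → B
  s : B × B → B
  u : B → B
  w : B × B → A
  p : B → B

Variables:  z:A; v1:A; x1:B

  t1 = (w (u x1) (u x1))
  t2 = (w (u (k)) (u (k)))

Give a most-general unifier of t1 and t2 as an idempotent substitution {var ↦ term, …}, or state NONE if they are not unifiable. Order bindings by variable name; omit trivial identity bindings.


{x1 ↦ (k)}


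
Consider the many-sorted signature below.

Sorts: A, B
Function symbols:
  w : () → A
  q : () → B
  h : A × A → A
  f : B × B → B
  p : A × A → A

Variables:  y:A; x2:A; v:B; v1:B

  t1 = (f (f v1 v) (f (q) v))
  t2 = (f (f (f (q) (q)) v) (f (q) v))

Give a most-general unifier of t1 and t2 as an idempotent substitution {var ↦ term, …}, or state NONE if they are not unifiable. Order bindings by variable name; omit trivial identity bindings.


{v1 ↦ (f (q) (q))}


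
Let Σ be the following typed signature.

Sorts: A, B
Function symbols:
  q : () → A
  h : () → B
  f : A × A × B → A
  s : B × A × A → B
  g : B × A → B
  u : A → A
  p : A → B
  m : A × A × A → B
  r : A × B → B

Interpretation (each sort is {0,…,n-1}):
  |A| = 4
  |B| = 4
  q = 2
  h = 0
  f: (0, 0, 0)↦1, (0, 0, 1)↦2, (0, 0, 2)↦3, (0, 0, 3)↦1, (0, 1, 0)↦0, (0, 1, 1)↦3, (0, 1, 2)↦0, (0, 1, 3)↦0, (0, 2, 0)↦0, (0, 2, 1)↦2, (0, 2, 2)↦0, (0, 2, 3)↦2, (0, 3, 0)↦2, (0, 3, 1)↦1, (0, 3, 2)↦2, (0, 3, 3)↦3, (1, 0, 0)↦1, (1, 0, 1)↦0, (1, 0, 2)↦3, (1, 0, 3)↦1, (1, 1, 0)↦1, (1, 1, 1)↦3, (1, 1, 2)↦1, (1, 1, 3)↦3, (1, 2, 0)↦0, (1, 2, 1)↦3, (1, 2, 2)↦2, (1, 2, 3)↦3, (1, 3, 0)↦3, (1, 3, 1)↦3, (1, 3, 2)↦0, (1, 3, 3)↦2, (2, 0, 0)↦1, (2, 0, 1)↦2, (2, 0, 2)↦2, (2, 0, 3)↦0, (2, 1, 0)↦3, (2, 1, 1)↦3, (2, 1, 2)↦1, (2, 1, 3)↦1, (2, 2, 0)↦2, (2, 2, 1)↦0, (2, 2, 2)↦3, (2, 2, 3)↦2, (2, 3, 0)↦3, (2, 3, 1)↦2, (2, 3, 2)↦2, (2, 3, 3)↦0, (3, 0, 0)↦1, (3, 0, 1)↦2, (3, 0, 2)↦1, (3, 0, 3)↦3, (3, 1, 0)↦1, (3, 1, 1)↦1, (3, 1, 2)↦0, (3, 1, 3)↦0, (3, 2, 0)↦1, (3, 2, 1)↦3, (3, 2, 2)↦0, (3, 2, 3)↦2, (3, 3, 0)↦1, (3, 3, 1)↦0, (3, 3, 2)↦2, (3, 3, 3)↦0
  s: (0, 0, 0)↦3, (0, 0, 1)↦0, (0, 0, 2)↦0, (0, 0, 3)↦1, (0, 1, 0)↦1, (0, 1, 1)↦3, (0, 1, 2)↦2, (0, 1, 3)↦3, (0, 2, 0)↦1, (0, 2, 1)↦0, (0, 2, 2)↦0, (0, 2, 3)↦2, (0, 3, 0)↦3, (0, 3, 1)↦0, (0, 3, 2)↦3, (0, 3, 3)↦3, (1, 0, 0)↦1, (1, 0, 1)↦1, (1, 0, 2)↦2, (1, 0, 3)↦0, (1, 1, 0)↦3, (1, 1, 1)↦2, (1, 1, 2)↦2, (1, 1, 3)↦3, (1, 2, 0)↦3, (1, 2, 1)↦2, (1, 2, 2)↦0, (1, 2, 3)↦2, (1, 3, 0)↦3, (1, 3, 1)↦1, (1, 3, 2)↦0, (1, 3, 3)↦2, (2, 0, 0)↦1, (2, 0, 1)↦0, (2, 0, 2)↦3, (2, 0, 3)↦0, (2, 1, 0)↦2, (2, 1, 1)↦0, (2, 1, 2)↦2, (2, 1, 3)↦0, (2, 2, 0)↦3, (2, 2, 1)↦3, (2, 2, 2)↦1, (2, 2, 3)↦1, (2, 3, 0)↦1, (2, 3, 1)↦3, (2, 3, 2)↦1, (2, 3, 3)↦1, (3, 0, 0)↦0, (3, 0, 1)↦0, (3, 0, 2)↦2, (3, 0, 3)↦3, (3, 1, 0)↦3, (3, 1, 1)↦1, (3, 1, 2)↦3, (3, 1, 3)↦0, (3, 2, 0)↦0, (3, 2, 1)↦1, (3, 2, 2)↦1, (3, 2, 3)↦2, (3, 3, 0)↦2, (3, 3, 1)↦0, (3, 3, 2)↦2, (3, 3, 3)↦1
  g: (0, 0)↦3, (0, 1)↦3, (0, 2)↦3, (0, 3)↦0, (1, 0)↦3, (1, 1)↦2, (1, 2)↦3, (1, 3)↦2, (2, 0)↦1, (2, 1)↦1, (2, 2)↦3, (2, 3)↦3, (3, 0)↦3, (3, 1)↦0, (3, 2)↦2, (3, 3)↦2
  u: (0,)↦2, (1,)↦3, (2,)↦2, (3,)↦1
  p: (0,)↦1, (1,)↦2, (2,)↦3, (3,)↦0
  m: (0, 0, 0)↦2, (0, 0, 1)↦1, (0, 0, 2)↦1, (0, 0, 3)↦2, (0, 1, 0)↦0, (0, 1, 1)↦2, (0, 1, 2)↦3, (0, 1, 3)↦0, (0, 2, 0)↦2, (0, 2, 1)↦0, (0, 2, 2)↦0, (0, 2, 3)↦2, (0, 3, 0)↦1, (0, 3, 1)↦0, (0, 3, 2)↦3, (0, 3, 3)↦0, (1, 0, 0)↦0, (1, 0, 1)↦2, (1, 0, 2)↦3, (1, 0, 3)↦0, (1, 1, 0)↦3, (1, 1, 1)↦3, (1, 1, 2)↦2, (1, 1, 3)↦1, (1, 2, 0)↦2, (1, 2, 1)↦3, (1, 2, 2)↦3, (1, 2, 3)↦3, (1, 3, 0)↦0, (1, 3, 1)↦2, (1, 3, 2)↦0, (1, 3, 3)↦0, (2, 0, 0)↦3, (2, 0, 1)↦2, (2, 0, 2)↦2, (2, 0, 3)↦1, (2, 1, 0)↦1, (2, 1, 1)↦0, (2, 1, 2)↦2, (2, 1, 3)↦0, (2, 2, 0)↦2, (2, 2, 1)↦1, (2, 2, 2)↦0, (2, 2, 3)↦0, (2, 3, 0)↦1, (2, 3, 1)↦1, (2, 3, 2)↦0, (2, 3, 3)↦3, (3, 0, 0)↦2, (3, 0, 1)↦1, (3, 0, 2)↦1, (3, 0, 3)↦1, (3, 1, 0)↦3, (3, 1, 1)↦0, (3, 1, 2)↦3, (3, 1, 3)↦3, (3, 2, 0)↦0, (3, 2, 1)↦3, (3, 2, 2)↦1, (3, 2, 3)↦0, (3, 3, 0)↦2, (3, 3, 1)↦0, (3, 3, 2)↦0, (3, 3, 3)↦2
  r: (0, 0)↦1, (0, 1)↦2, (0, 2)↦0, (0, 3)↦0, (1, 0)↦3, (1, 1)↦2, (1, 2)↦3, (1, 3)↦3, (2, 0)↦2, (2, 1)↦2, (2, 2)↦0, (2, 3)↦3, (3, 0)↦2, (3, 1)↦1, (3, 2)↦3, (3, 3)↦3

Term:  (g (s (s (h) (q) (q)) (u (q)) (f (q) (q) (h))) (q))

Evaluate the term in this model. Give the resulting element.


value = 3

  h = 0
  q = 2
  q = 2
  (s (h) (q) (q)) = s(0, 2, 2) = 0
  q = 2
  (u (q)) = u(2,) = 2
  q = 2
  q = 2
  h = 0
  (f (q) (q) (h)) = f(2, 2, 0) = 2
  (s (s (h) (q) (q)) (u (q)) (f (q) (q) (h))) = s(0, 2, 2) = 0
  q = 2
  (g (s (s (h) (q) (q)) (u (q)) (f (q) (q) (h))) (q)) = g(0, 2) = 3


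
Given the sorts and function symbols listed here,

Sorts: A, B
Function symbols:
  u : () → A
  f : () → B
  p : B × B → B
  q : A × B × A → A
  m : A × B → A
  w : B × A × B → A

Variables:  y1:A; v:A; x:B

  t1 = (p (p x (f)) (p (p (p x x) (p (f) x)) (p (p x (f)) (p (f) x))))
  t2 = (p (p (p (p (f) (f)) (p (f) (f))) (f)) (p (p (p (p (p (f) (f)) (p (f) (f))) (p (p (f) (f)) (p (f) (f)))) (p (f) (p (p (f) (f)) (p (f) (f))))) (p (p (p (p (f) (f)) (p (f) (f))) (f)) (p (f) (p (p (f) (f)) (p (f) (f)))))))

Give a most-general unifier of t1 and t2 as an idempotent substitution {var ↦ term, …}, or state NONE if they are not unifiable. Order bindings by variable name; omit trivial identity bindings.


{x ↦ (p (p (f) (f)) (p (f) (f)))}


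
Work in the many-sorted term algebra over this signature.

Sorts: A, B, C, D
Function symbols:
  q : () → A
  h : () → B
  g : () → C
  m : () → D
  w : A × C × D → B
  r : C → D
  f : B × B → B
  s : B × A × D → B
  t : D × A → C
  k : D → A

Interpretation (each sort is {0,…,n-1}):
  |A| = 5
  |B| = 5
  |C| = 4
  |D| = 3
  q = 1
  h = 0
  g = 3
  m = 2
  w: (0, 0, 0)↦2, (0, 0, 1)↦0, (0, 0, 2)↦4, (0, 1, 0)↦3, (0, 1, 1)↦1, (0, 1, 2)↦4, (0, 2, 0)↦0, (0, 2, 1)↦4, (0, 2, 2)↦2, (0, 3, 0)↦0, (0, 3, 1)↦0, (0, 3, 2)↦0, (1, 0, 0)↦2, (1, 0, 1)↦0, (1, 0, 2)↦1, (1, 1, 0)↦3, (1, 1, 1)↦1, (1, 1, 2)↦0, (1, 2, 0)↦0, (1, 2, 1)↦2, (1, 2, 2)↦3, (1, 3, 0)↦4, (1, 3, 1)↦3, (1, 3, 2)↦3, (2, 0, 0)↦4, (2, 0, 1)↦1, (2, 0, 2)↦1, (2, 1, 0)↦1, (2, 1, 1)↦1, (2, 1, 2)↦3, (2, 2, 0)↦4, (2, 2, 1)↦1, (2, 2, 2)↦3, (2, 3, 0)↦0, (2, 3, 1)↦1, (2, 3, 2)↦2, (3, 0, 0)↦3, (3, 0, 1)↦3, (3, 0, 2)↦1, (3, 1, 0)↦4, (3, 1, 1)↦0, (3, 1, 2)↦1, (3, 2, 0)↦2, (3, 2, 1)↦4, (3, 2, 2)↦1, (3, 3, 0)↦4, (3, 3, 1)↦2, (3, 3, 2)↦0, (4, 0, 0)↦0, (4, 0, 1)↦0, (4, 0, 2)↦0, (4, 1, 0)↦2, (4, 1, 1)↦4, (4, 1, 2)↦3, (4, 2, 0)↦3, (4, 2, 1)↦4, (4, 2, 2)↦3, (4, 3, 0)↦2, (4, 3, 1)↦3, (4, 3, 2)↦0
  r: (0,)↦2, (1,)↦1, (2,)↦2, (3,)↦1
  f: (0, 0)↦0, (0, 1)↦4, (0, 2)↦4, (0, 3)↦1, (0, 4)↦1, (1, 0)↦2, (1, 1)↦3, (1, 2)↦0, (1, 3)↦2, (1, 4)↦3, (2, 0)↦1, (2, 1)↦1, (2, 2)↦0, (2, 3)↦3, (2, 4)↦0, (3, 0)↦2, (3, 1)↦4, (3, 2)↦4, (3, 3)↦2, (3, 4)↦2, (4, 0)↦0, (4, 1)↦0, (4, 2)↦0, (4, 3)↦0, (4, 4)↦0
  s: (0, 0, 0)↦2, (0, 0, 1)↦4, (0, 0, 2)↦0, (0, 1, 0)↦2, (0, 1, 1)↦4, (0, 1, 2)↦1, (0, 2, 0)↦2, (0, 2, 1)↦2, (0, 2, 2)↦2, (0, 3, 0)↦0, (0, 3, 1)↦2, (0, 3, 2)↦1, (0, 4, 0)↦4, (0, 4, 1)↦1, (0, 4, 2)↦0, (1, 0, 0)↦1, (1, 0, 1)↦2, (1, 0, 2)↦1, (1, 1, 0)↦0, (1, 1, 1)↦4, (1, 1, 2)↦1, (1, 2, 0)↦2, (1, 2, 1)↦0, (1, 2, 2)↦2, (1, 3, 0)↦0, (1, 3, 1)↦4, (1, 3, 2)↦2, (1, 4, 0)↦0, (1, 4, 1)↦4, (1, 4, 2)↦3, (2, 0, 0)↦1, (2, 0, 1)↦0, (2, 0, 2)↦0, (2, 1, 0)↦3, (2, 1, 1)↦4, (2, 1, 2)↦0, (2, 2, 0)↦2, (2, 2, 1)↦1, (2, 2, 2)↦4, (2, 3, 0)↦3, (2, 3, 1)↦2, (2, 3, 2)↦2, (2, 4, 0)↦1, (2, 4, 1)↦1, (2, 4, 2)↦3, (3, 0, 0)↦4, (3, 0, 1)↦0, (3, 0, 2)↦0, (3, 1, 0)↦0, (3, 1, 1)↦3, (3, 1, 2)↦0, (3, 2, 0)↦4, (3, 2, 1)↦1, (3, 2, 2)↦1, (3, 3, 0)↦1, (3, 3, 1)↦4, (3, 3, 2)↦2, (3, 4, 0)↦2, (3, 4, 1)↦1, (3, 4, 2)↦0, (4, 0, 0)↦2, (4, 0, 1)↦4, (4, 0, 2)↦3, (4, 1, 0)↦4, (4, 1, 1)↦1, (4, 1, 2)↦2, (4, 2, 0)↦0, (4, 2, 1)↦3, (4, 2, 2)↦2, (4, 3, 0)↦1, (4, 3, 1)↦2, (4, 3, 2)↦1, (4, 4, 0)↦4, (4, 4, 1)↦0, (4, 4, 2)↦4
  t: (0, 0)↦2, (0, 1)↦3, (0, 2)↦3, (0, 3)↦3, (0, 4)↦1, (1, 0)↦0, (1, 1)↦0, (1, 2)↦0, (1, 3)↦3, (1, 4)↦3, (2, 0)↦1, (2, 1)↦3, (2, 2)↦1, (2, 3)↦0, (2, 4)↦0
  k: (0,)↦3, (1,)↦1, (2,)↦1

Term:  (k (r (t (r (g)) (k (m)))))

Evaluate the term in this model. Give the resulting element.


value = 1

  g = 3
  (r (g)) = r(3,) = 1
  m = 2
  (k (m)) = k(2,) = 1
  (t (r (g)) (k (m))) = t(1, 1) = 0
  (r (t (r (g)) (k (m)))) = r(0,) = 2
  (k (r (t (r (g)) (k (m))))) = k(2,) = 1


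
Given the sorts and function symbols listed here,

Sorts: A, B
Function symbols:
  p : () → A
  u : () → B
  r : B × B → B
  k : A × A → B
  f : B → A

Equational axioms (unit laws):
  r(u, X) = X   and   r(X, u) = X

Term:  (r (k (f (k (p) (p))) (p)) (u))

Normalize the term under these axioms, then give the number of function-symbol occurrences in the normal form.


size = 6

1. (r (k (f (k (p) (p))) (p)) (u))  →  (k (f (k (p) (p))) (p))
normal form: (k (f (k (p) (p))) (p))


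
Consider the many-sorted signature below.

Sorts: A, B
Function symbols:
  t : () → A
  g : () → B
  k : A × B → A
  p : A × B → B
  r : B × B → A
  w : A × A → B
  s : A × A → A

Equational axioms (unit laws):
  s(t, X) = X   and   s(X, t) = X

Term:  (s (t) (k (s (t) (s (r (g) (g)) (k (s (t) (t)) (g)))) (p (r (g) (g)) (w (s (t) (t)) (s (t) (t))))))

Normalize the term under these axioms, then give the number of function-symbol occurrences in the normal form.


1. (s (t) (k (s (t) (s (r (g) (g)) (k (s (t) (t)) (g)))) (p (r (g) (g)) (w (s (t) (t)) (s (t) (t))))))  →  (k (s (t) (s (r (g) (g)) (k (s (t) (t)) (g)))) (p (r (g) (g)) (w (s (t) (t)) (s (t) (t)))))
2. (k (s (t) (s (r (g) (g)) (k (s (t) (t)) (g)))) (p (r (g) (g)) (w (s (t) (t)) (s (t) (t)))))  →  (k (s (r (g) (g)) (k (s (t) (t)) (g))) (p (r (g) (g)) (w (s (t) (t)) (s (t) (t)))))
3. (k (s (r (g) (g)) (k (s (t) (t)) (g))) (p (r (g) (g)) (w (s (t) (t)) (s (t) (t)))))  →  (k (s (r (g) (g)) (k (t) (g))) (p (r (g) (g)) (w (s (t) (t)) (s (t) (t)))))
4. (k (s (r (g) (g)) (k (t) (g))) (p (r (g) (g)) (w (s (t) (t)) (s (t) (t)))))  →  (k (s (r (g) (g)) (k (t) (g))) (p (r (g) (g)) (w (t) (s (t) (t)))))
5. (k (s (r (g) (g)) (k (t) (g))) (p (r (g) (g)) (w (t) (s (t) (t)))))  →  (k (s (r (g) (g)) (k (t) (g))) (p (r (g) (g)) (w (t) (t))))
normal form: (k (s (r (g) (g)) (k (t) (g))) (p (r (g) (g)) (w (t) (t))))

size = 15


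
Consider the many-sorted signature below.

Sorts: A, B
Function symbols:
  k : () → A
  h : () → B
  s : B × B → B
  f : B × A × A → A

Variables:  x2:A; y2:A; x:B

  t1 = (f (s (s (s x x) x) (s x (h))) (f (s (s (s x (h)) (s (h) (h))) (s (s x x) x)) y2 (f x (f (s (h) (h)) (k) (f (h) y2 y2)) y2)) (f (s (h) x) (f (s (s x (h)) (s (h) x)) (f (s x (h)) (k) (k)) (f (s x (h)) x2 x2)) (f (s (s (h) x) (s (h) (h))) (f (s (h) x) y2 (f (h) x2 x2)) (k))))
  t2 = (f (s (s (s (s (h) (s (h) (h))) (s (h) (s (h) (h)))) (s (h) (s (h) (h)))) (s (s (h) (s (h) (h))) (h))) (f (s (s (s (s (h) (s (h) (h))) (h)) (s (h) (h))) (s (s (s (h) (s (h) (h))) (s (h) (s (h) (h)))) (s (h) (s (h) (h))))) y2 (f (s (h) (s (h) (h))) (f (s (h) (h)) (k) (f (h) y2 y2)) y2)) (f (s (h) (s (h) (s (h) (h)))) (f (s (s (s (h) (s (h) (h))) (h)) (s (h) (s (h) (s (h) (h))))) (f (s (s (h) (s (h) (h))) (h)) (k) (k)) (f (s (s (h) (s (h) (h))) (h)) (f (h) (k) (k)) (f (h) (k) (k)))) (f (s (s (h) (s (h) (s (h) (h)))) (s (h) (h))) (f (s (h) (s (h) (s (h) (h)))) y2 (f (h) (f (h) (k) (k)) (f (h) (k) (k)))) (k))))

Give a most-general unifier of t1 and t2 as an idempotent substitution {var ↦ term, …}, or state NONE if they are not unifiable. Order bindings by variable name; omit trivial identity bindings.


{x ↦ (s (h) (s (h) (h))), x2 ↦ (f (h) (k) (k))}
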